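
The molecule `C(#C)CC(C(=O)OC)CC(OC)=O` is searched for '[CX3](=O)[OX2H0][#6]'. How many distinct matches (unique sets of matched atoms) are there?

2

[CX3](=O)[OX2H0][#6] is the SMARTS for an ester: a carbonyl carbon bonded to an oxygen that is itself bonded to carbon (no H on that O).
The molecule carries 2 separate instances of a methyl-ester group (-C(=O)OCH3) meeting every constraint; each maps to a distinct set of atoms, giving 2 matches.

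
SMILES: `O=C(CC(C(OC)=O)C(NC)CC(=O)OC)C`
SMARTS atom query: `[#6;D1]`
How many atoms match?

4

The query [#6;D1] means: carbon bonded to exactly one heavy atom.
Check the 17 heavy atoms by environment: 2× C (D2) → no; 5× C (D3) → no; 3× O (D1) → no; 4× C (D1) → match; 1× N (D2) → no; 2× O (D2) → no.
That gives 4 matching atoms.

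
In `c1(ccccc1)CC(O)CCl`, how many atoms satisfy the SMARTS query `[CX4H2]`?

Check the 11 heavy atoms by environment: 2× C (H2, X4) → match; 1× C (H1, X4) → no; 1× O (H1, X2) → no; 1× Cl (H0, X1) → no; 1× c (aromatic, H0, X3) → no; 5× c (aromatic, H1, X3) → no.
That gives 2 matching atoms.

2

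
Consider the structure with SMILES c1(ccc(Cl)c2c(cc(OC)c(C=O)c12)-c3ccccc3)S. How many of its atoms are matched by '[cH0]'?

8

The query [cH0] means: aromatic carbon with no attached hydrogen (substituted or ring-fusion).
Check the 22 heavy atoms by environment: 8× c (aromatic, H0) → match; 8× c (aromatic, H1) → no; 1× S (H1) → no; 1× Cl (H0) → no; 1× C (H1) → no; 2× O (H0) → no; 1× C (H3) → no.
That gives 8 matching atoms.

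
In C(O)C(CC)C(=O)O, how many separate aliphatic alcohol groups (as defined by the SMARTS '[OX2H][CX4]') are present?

[OX2H][CX4] is the SMARTS for an aliphatic alcohol: a hydroxyl oxygen bound to an sp3 (X4) carbon.
Exactly one fragment in the molecule meets all constraints, giving 1 match.

1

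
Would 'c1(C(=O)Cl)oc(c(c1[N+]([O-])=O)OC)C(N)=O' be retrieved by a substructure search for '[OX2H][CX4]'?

The pattern [OX2H][CX4] describes a hydroxyl oxygen bound to an sp3 (X4) carbon — an aliphatic alcohol.
The closest candidate here is a methoxy ether (-OCH3), but the oxygen has H0 (ether), not H1. No other fragment satisfies the full query, so there is no match.

No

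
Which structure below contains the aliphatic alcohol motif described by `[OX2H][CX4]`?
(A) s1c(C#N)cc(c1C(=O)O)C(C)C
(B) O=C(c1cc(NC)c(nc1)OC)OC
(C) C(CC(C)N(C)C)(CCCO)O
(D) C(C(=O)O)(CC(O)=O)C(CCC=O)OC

C

[OX2H][CX4] describes a hydroxyl oxygen bound to an sp3 (X4) carbon (an aliphatic alcohol).
(A) has a carboxylic acid group (-C(=O)OH) but the -OH is on a CX3 carbonyl carbon, not a CX4 carbon.
(B) has a methoxy ether (-OCH3) but the oxygen has H0 (ether), not H1.
(C) contains a hydroxyl group (-OH), which satisfies every atom and bond constraint.
(D) has a methoxy ether (-OCH3) but the oxygen has H0 (ether), not H1.
So the answer is (C).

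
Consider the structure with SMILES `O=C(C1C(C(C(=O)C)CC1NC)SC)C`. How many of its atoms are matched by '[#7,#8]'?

Check the 15 heavy atoms by environment: 11× C → no; 2× O → match; 1× N → match; 1× S → no.
Summing the matching environments: 2 + 1 = 3 matching atoms.

3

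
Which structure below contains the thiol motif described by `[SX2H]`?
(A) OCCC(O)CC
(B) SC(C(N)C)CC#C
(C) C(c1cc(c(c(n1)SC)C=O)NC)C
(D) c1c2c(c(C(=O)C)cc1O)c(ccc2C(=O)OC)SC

B

[SX2H] describes an aliphatic sulfur with two connections, one being H (a thiol).
(A) has a hydroxyl group (-OH) but it is an -OH, not an -SH.
(B) contains a thiol (-SH), which satisfies every atom and bond constraint.
(C) has a methylthio ether (-SCH3) but the sulfur has H0 (bonded to two carbons), not H1.
(D) has a methylthio ether (-SCH3) but the sulfur has H0 (bonded to two carbons), not H1.
So the answer is (B).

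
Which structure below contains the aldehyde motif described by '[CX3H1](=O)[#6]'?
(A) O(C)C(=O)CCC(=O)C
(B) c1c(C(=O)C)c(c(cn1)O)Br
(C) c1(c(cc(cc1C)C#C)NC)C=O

[CX3H1](=O)[#6] describes an sp2 carbon with one H, double-bonded to O and single-bonded to carbon (an aldehyde).
(A) has a methyl-ester group (-C(=O)OCH3) but the carbonyl carbon has H0, not H1.
(B) has an acetyl/ketone group (-C(=O)CH3) but the carbonyl carbon has H0 (two carbon neighbours), not H1.
(C) contains an aldehyde (-CHO), which satisfies every atom and bond constraint.
So the answer is (C).

C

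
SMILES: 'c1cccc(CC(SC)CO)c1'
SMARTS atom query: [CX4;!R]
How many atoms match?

4

The query [CX4;!R] means: aliphatic carbon with four total connections, not in a ring.
Check the 12 heavy atoms by environment: 4× C (X4, acyclic) → match; 6× c (aromatic, X3, in 6-ring) → no; 1× O (X2, acyclic) → no; 1× S (X2, acyclic) → no.
That gives 4 matching atoms.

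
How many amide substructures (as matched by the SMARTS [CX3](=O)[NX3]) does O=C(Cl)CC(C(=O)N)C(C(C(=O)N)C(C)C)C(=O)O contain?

2

[CX3](=O)[NX3] is the SMARTS for an amide: a carbonyl carbon bonded to a trivalent nitrogen.
The molecule carries 2 separate instances of a primary amide (-C(=O)NH2) meeting every constraint; each maps to a distinct set of atoms, giving 2 matches.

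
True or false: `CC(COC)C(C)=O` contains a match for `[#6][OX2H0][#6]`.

The pattern [#6][OX2H0][#6] describes an aliphatic oxygen bridging two carbons with no H on the oxygen — an ether.
The molecule carries a methoxy ether (-OCH3), whose atoms satisfy every constraint of the query, so the pattern matches.

True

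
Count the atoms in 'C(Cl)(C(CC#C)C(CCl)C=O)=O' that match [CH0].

2

The query [CH0] means: aliphatic carbon with no attached hydrogen.
Check the 12 heavy atoms by environment: 2× C (H2) → no; 4× C (H1) → no; 2× O (H0) → no; 2× C (H0) → match; 2× Cl (H0) → no.
That gives 2 matching atoms.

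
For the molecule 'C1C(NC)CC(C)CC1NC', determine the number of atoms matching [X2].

The query [X2] means: any atom with exactly two total connections (bonds + H).
Check the 11 heavy atoms by environment: 9× C (X4) → no; 2× N (X3) → no.
No environment satisfies the query, so 0 matching atoms.

0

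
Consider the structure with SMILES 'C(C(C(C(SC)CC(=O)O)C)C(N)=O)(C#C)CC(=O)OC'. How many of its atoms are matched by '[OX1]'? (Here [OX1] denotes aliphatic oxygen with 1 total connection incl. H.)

Check the 21 heavy atoms by environment: 9× C (X4) → no; 3× C (X3) → no; 3× O (X1) → match; 2× O (X2) → no; 1× S (X2) → no; 1× N (X3) → no; 2× C (X2) → no.
That gives 3 matching atoms.

3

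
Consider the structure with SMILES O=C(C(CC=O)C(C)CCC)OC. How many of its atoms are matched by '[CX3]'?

Check the 13 heavy atoms by environment: 8× C (X4) → no; 2× C (X3) → match; 2× O (X1) → no; 1× O (X2) → no.
That gives 2 matching atoms.

2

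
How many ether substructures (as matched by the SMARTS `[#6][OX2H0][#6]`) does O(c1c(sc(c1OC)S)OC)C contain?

3

[#6][OX2H0][#6] is the SMARTS for an ether: an aliphatic oxygen bridging two carbons with no H on the oxygen.
The molecule carries 3 separate instances of a methoxy ether (-OCH3) meeting every constraint; each maps to a distinct set of atoms, giving 3 matches.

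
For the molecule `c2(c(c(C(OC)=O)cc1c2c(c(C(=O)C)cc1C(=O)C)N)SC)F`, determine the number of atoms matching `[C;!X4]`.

3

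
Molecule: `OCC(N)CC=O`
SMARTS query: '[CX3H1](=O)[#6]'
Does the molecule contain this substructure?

Yes

The pattern [CX3H1](=O)[#6] describes an sp2 carbon with one H, double-bonded to O and single-bonded to carbon — an aldehyde.
The molecule carries an aldehyde (-CHO), whose atoms satisfy every constraint of the query, so the pattern matches.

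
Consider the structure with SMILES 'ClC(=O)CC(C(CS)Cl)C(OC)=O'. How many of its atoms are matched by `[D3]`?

4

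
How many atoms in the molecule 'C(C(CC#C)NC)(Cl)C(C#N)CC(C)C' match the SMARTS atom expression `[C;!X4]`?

3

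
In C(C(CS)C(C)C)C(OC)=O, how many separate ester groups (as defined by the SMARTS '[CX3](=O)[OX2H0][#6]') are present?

1

[CX3](=O)[OX2H0][#6] is the SMARTS for an ester: a carbonyl carbon bonded to an oxygen that is itself bonded to carbon (no H on that O).
Exactly one fragment in the molecule meets all constraints, giving 1 match.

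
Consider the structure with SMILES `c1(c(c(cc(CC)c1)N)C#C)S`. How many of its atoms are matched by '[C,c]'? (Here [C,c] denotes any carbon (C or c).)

10

The query [C,c] means: comma = OR; matches aliphatic or aromatic carbon — same as #6.
Check the 12 heavy atoms by environment: 6× c (aromatic) → match; 4× C → match; 1× N → no; 1× S → no.
Summing the matching environments: 6 + 4 = 10 matching atoms.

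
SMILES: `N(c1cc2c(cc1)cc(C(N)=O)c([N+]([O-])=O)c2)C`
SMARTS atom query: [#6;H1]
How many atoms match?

5

The query [#6;H1] means: any carbon bearing exactly one hydrogen.
Check the 18 heavy atoms by environment: 5× c (aromatic, H0) → no; 5× c (aromatic, H1) → match; 1× N (H1) → no; 1× C (H3) → no; 1× C (H0) → no; 2× O (H0) → no; 1× N (H2) → no; 1× N (charge +1, H0) → no; 1× O (charge -1, H0) → no.
That gives 5 matching atoms.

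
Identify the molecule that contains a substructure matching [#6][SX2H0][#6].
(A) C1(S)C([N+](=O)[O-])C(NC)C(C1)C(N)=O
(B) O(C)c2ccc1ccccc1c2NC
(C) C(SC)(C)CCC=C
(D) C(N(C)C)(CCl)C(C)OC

C

[#6][SX2H0][#6] describes an aliphatic sulfur bridging two carbons with no H on the sulfur (a thioether).
(A) has a thiol (-SH) but the sulfur has H1, not H0 bridging two carbons.
(B) has a methoxy ether (-OCH3) but the bridging atom is O, not S.
(C) contains a methylthio ether (-SCH3), which satisfies every atom and bond constraint.
(D) has a methoxy ether (-OCH3) but the bridging atom is O, not S.
So the answer is (C).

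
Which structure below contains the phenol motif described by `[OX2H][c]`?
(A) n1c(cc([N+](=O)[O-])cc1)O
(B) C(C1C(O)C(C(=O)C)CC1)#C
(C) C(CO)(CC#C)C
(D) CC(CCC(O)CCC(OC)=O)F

A

[OX2H][c] describes a hydroxyl oxygen attached to an aromatic carbon (a phenol).
(A) contains a hydroxyl group (-OH), which satisfies every atom and bond constraint.
(B) has a hydroxyl group (-OH) but the -OH is on an aliphatic carbon, not an aromatic c.
(C) has a hydroxyl group (-OH) but the -OH is on an aliphatic carbon, not an aromatic c.
(D) has a hydroxyl group (-OH) but the -OH is on an aliphatic carbon, not an aromatic c.
So the answer is (A).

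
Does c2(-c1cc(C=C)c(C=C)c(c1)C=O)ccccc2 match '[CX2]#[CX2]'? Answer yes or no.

No

The pattern [CX2]#[CX2] describes a carbon-carbon triple bond — an alkyne.
The closest candidate here is a vinyl group (-CH=CH2), but the C=C is a double bond; both carbons are CX3, not CX2. No other fragment satisfies the full query, so there is no match.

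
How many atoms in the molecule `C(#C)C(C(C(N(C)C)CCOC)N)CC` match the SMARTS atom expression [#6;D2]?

4

The query [#6;D2] means: any carbon bonded to exactly two heavy atoms.
Check the 15 heavy atoms by environment: 4× C (D2) → match; 3× C (D3) → no; 5× C (D1) → no; 1× O (D2) → no; 1× N (D3) → no; 1× N (D1) → no.
That gives 4 matching atoms.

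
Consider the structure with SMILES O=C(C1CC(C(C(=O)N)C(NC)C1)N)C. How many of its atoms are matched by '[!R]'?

9

The query [!R] means: !R matches any atom not in a ring.
Check the 15 heavy atoms by environment: 6× C (in 6-ring) → no; 4× C (acyclic) → match; 2× O (acyclic) → match; 3× N (acyclic) → match.
Summing the matching environments: 4 + 2 + 3 = 9 matching atoms.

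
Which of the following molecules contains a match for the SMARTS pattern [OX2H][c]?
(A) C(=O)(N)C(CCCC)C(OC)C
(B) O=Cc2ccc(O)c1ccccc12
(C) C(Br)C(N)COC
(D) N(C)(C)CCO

B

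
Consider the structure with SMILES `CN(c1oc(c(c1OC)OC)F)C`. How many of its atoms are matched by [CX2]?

0

Check the 13 heavy atoms by environment: 1× o (aromatic, X2) → no; 4× c (aromatic, X3) → no; 1× F (X1) → no; 2× O (X2) → no; 4× C (X4) → no; 1× N (X3) → no.
No environment satisfies the query, so 0 matching atoms.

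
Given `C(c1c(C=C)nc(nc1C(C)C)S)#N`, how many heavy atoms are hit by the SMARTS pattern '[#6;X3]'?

6

Check the 14 heavy atoms by environment: 2× n (aromatic, X2) → no; 4× c (aromatic, X3) → match; 1× S (X2) → no; 2× C (X3) → match; 3× C (X4) → no; 1× C (X2) → no; 1× N (X1) → no.
Summing the matching environments: 4 + 2 = 6 matching atoms.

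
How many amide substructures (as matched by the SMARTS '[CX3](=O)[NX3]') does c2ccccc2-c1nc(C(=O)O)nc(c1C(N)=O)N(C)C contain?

[CX3](=O)[NX3] is the SMARTS for an amide: a carbonyl carbon bonded to a trivalent nitrogen.
Exactly one fragment in the molecule meets all constraints, giving 1 match.

1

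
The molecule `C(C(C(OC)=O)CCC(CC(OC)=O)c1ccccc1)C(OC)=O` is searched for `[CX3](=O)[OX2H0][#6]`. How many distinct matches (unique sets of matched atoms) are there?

[CX3](=O)[OX2H0][#6] is the SMARTS for an ester: a carbonyl carbon bonded to an oxygen that is itself bonded to carbon (no H on that O).
The molecule carries 3 separate instances of a methyl-ester group (-C(=O)OCH3) meeting every constraint; each maps to a distinct set of atoms, giving 3 matches.

3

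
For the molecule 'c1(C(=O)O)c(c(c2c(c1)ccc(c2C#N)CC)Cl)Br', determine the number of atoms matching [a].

The query [a] means: a matches any aromatic atom.
Check the 19 heavy atoms by environment: 10× c (aromatic) → match; 1× Br → no; 1× Cl → no; 4× C → no; 2× O → no; 1× N → no.
That gives 10 matching atoms.

10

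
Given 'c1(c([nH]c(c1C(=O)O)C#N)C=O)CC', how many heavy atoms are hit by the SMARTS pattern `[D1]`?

5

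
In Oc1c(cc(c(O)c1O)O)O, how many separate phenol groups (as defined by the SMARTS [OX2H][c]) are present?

5

[OX2H][c] is the SMARTS for a phenol: a hydroxyl oxygen attached to an aromatic carbon.
The molecule carries 5 separate instances of a hydroxyl group (-OH) meeting every constraint; each maps to a distinct set of atoms, giving 5 matches.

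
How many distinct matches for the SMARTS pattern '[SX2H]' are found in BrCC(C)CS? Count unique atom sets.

[SX2H] is the SMARTS for a thiol: an aliphatic sulfur with two connections, one being H.
Exactly one fragment in the molecule meets all constraints, giving 1 match.

1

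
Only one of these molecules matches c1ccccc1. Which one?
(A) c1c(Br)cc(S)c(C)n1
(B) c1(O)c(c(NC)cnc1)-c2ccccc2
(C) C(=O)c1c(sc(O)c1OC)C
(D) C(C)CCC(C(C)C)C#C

B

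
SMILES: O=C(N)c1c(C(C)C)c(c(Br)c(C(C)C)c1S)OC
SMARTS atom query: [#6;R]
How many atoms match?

6

The query [#6;R] means: carbon that is part of a ring.
Check the 19 heavy atoms by environment: 6× c (aromatic, in 6-ring) → match; 8× C (acyclic) → no; 2× O (acyclic) → no; 1× N (acyclic) → no; 1× Br (acyclic) → no; 1× S (acyclic) → no.
That gives 6 matching atoms.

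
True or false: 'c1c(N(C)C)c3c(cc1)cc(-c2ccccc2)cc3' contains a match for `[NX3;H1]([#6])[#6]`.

The pattern [NX3;H1]([#6])[#6] describes a trivalent nitrogen with one H, bonded to two carbons — a secondary amine.
The closest candidate here is a dimethylamino group (-N(CH3)2), but the nitrogen has H0, not H1. No other fragment satisfies the full query, so there is no match.

False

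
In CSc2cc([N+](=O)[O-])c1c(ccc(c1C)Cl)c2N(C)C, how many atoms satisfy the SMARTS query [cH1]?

Check the 20 heavy atoms by environment: 7× c (aromatic, H0) → no; 3× c (aromatic, H1) → match; 1× N (H0) → no; 4× C (H3) → no; 1× N (charge +1, H0) → no; 1× O (charge -1, H0) → no; 1× O (H0) → no; 1× Cl (H0) → no; 1× S (H0) → no.
That gives 3 matching atoms.

3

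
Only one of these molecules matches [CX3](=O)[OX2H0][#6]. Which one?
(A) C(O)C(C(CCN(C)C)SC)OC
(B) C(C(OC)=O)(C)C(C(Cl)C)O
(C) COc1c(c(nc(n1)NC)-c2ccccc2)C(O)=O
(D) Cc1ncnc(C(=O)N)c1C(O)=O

B

[CX3](=O)[OX2H0][#6] describes a carbonyl carbon bonded to an oxygen that is itself bonded to carbon (no H on that O) (an ester).
(A) has a methoxy ether (-OCH3) but the ether oxygen is not adjacent to a C=O carbon.
(B) contains a methyl-ester group (-C(=O)OCH3), which satisfies every atom and bond constraint.
(C) has a methoxy ether (-OCH3) but the ether oxygen is not adjacent to a C=O carbon.
(D) has a carboxylic acid group (-C(=O)OH) but the singly-bonded O carries H (OX2H1, not H0).
So the answer is (B).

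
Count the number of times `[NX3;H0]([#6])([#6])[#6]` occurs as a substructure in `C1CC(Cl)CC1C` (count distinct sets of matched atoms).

[NX3;H0]([#6])([#6])[#6] is the SMARTS for a tertiary amine: a trivalent nitrogen with no H, bonded to three carbons.
No fragment in the molecule satisfies every constraint, giving 0 matches.

0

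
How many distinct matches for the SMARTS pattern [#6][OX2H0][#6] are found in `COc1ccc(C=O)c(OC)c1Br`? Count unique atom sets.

2

[#6][OX2H0][#6] is the SMARTS for an ether: an aliphatic oxygen bridging two carbons with no H on the oxygen.
The molecule carries 2 separate instances of a methoxy ether (-OCH3) meeting every constraint; each maps to a distinct set of atoms, giving 2 matches.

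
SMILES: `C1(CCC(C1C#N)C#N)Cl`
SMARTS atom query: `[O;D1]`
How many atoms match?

0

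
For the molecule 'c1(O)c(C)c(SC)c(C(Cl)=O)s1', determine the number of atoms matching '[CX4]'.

Check the 12 heavy atoms by environment: 1× s (aromatic, X2) → no; 4× c (aromatic, X3) → no; 1× O (X2) → no; 1× C (X3) → no; 1× O (X1) → no; 1× Cl (X1) → no; 2× C (X4) → match; 1× S (X2) → no.
That gives 2 matching atoms.

2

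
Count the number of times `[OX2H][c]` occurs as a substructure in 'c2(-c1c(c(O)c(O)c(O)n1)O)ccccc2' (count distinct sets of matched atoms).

4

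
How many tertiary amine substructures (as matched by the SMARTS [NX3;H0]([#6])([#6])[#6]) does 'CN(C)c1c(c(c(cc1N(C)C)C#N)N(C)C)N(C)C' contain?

[NX3;H0]([#6])([#6])[#6] is the SMARTS for a tertiary amine: a trivalent nitrogen with no H, bonded to three carbons.
The molecule carries 4 separate instances of a dimethylamino group (-N(CH3)2) meeting every constraint; each maps to a distinct set of atoms, giving 4 matches.

4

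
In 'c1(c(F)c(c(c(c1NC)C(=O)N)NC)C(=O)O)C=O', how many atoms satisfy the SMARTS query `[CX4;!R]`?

The query [CX4;!R] means: aliphatic carbon with four total connections, not in a ring.
Check the 19 heavy atoms by environment: 6× c (aromatic, X3, in 6-ring) → no; 3× C (X3, acyclic) → no; 3× O (X1, acyclic) → no; 1× O (X2, acyclic) → no; 1× F (X1, acyclic) → no; 3× N (X3, acyclic) → no; 2× C (X4, acyclic) → match.
That gives 2 matching atoms.

2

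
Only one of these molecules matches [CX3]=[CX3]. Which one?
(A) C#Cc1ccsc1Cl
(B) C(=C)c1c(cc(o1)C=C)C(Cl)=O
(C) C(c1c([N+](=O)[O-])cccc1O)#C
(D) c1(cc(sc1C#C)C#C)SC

B

[CX3]=[CX3] describes a non-aromatic C=C double bond between two sp2 carbons (an alkene).
(A) has an ethynyl group (-C#CH) but the C-C bond is a triple bond, not a double bond.
(B) contains a vinyl group (-CH=CH2), which satisfies every atom and bond constraint.
(C) has an ethynyl group (-C#CH) but the C-C bond is a triple bond, not a double bond.
(D) has an ethynyl group (-C#CH) but the C-C bond is a triple bond, not a double bond.
So the answer is (B).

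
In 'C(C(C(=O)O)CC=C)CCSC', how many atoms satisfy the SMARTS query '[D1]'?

4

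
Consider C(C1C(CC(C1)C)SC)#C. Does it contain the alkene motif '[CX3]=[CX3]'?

No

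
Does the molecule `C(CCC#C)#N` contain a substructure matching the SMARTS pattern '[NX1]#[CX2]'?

Yes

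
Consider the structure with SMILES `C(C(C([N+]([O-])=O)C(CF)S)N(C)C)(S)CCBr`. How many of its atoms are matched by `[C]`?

9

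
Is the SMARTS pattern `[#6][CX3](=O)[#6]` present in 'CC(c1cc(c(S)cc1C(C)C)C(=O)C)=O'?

Yes

The pattern [#6][CX3](=O)[#6] describes a carbonyl carbon (no H) flanked by two carbons — a ketone.
The molecule carries an acetyl/ketone group (-C(=O)CH3), whose atoms satisfy every constraint of the query, so the pattern matches.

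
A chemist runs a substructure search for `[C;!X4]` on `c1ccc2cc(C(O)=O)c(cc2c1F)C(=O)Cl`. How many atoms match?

The query [C;!X4] means: aliphatic carbon that does not have four total connections.
Check the 17 heavy atoms by environment: 10× c (aromatic, X3) → no; 2× C (X3) → match; 2× O (X1) → no; 1× Cl (X1) → no; 1× F (X1) → no; 1× O (X2) → no.
That gives 2 matching atoms.

2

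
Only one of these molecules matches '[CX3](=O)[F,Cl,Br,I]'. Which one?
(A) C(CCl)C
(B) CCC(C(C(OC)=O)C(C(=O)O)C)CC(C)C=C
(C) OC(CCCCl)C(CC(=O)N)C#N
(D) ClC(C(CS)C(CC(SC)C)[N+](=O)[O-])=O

D

[CX3](=O)[F,Cl,Br,I] describes a carbonyl carbon bonded to a halogen (an acyl halide).
(A) has a chloro substituent but the Cl is not on a carbonyl carbon.
(B) has a methyl-ester group (-C(=O)OCH3) but the carbonyl is bonded to -O-C, not to a halogen.
(C) has a chloro substituent but the Cl is not on a carbonyl carbon.
(D) contains an acyl chloride (-C(=O)Cl), which satisfies every atom and bond constraint.
So the answer is (D).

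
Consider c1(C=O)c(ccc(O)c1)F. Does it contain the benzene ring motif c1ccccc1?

Yes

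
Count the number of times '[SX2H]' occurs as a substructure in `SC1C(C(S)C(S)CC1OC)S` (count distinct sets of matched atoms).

4

[SX2H] is the SMARTS for a thiol: an aliphatic sulfur with two connections, one being H.
The molecule carries 4 separate instances of a thiol (-SH) meeting every constraint; each maps to a distinct set of atoms, giving 4 matches.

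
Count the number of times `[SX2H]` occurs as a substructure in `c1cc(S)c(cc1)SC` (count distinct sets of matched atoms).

1

[SX2H] is the SMARTS for a thiol: an aliphatic sulfur with two connections, one being H.
Exactly one fragment in the molecule meets all constraints, giving 1 match.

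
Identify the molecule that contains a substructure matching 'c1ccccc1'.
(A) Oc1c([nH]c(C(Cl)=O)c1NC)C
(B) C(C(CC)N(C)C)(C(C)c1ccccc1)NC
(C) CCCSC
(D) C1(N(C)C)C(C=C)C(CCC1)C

B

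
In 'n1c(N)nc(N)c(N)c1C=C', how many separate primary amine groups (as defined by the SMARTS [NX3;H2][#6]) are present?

3

[NX3;H2][#6] is the SMARTS for a primary amine: a trivalent nitrogen with two H attached to carbon.
The molecule carries 3 separate instances of a primary amino group (-NH2) meeting every constraint; each maps to a distinct set of atoms, giving 3 matches.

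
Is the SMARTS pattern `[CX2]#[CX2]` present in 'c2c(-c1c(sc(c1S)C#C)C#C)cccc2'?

Yes

The pattern [CX2]#[CX2] describes a carbon-carbon triple bond — an alkyne.
The molecule carries an ethynyl group (-C#CH), whose atoms satisfy every constraint of the query, so the pattern matches.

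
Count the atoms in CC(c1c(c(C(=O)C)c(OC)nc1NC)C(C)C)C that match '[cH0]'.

The query [cH0] means: aromatic carbon with no attached hydrogen (substituted or ring-fusion).
Check the 19 heavy atoms by environment: 1× n (aromatic, H0) → no; 5× c (aromatic, H0) → match; 2× C (H1) → no; 7× C (H3) → no; 1× C (H0) → no; 2× O (H0) → no; 1× N (H1) → no.
That gives 5 matching atoms.

5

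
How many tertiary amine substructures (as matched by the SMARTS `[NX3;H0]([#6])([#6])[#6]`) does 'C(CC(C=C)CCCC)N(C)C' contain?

1

[NX3;H0]([#6])([#6])[#6] is the SMARTS for a tertiary amine: a trivalent nitrogen with no H, bonded to three carbons.
Exactly one fragment in the molecule meets all constraints, giving 1 match.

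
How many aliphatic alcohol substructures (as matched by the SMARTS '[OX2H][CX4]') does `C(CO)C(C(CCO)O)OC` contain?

[OX2H][CX4] is the SMARTS for an aliphatic alcohol: a hydroxyl oxygen bound to an sp3 (X4) carbon.
The molecule carries 3 separate instances of a hydroxyl group (-OH) meeting every constraint; each maps to a distinct set of atoms, giving 3 matches.

3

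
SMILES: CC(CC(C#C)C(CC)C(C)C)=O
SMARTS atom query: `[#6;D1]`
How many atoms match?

The query [#6;D1] means: carbon bonded to exactly one heavy atom.
Check the 13 heavy atoms by environment: 3× C (D2) → no; 4× C (D3) → no; 1× O (D1) → no; 5× C (D1) → match.
That gives 5 matching atoms.

5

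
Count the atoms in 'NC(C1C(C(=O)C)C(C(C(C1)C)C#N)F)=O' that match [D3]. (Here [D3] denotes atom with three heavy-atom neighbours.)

7

Check the 16 heavy atoms by environment: 7× C (D3) → match; 2× C (D2) → no; 2× O (D1) → no; 2× C (D1) → no; 2× N (D1) → no; 1× F (D1) → no.
That gives 7 matching atoms.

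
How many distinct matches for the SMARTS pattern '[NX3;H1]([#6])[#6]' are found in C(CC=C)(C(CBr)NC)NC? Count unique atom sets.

2

[NX3;H1]([#6])[#6] is the SMARTS for a secondary amine: a trivalent nitrogen with one H, bonded to two carbons.
The molecule carries 2 separate instances of an N-methylamino group (-NHCH3) meeting every constraint; each maps to a distinct set of atoms, giving 2 matches.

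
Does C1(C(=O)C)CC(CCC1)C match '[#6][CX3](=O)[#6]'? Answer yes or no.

Yes

The pattern [#6][CX3](=O)[#6] describes a carbonyl carbon (no H) flanked by two carbons — a ketone.
The molecule carries an acetyl/ketone group (-C(=O)CH3), whose atoms satisfy every constraint of the query, so the pattern matches.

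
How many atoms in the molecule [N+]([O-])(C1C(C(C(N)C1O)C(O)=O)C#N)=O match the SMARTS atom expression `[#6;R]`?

5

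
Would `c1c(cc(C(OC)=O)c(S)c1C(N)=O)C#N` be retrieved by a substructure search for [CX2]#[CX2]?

No

The pattern [CX2]#[CX2] describes a carbon-carbon triple bond — an alkyne.
The closest candidate here is a nitrile (-C#N), but the triple bond is C#N, not C#C. No other fragment satisfies the full query, so there is no match.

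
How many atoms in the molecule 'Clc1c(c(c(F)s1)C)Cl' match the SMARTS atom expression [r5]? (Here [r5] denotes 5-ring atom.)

The query [r5] means: r5 matches atoms in a five-membered ring.
Check the 9 heavy atoms by environment: 1× s (aromatic, in 5-ring) → match; 4× c (aromatic, in 5-ring) → match; 2× Cl (acyclic) → no; 1× C (acyclic) → no; 1× F (acyclic) → no.
Summing the matching environments: 1 + 4 = 5 matching atoms.

5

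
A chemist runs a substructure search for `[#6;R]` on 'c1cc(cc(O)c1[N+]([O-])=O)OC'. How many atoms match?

6

The query [#6;R] means: carbon that is part of a ring.
Check the 12 heavy atoms by environment: 6× c (aromatic, in 6-ring) → match; 3× O (acyclic) → no; 1× N (charge +1, acyclic) → no; 1× O (charge -1, acyclic) → no; 1× C (acyclic) → no.
That gives 6 matching atoms.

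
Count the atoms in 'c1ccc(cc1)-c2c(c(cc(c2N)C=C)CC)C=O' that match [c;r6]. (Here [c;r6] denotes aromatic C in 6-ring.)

Check the 19 heavy atoms by environment: 12× c (aromatic, in 6-ring) → match; 5× C (acyclic) → no; 1× O (acyclic) → no; 1× N (acyclic) → no.
That gives 12 matching atoms.

12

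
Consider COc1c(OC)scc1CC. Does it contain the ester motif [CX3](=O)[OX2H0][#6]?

The pattern [CX3](=O)[OX2H0][#6] describes a carbonyl carbon bonded to an oxygen that is itself bonded to carbon (no H on that O) — an ester.
The closest candidate here is a methoxy ether (-OCH3), but the ether oxygen is not adjacent to a C=O carbon. No other fragment satisfies the full query, so there is no match.

No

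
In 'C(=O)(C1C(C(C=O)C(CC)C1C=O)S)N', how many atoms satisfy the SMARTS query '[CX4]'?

7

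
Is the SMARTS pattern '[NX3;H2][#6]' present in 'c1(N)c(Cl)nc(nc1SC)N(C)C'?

The pattern [NX3;H2][#6] describes a trivalent nitrogen with two H attached to carbon — a primary amine.
The molecule carries a primary amino group (-NH2), whose atoms satisfy every constraint of the query, so the pattern matches.

Yes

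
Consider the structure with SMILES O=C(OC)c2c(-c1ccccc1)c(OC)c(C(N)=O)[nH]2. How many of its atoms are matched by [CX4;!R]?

2

Check the 20 heavy atoms by environment: 1× n (aromatic, X3, in 5-ring) → no; 4× c (aromatic, X3, in 5-ring) → no; 6× c (aromatic, X3, in 6-ring) → no; 2× O (X2, acyclic) → no; 2× C (X4, acyclic) → match; 2× C (X3, acyclic) → no; 2× O (X1, acyclic) → no; 1× N (X3, acyclic) → no.
That gives 2 matching atoms.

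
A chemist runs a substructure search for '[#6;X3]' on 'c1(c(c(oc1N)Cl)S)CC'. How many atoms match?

The query [#6;X3] means: any carbon (aromatic or not) with three total connections.
Check the 10 heavy atoms by environment: 1× o (aromatic, X2) → no; 4× c (aromatic, X3) → match; 1× N (X3) → no; 1× S (X2) → no; 2× C (X4) → no; 1× Cl (X1) → no.
That gives 4 matching atoms.

4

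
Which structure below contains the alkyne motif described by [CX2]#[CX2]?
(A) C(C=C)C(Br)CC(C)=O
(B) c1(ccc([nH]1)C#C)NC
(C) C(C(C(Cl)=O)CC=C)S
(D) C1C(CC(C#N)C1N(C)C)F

[CX2]#[CX2] describes a carbon-carbon triple bond (an alkyne).
(A) has a vinyl group (-CH=CH2) but the C=C is a double bond; both carbons are CX3, not CX2.
(B) contains an ethynyl group (-C#CH), which satisfies every atom and bond constraint.
(C) has a vinyl group (-CH=CH2) but the C=C is a double bond; both carbons are CX3, not CX2.
(D) has a nitrile (-C#N) but the triple bond is C#N, not C#C.
So the answer is (B).

B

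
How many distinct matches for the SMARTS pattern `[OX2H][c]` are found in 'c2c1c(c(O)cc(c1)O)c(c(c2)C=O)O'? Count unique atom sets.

3

[OX2H][c] is the SMARTS for a phenol: a hydroxyl oxygen attached to an aromatic carbon.
The molecule carries 3 separate instances of a hydroxyl group (-OH) meeting every constraint; each maps to a distinct set of atoms, giving 3 matches.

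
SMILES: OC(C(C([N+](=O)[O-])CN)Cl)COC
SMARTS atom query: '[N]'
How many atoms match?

The query [N] means: uppercase N matches aliphatic (non-aromatic) nitrogen only.
Check the 13 heavy atoms by environment: 6× C → no; 1× Cl → no; 1× N (charge +1) → match; 1× O (charge -1) → no; 3× O → no; 1× N → match.
Summing the matching environments: 1 + 1 = 2 matching atoms.

2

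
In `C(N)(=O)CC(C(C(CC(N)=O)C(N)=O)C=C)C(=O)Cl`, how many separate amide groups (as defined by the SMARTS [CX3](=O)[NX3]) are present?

[CX3](=O)[NX3] is the SMARTS for an amide: a carbonyl carbon bonded to a trivalent nitrogen.
The molecule carries 3 separate instances of a primary amide (-C(=O)NH2) meeting every constraint; each maps to a distinct set of atoms, giving 3 matches.

3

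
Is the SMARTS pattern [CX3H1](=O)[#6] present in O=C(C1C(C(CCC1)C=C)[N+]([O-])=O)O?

No

The pattern [CX3H1](=O)[#6] describes an sp2 carbon with one H, double-bonded to O and single-bonded to carbon — an aldehyde.
The closest candidate here is a carboxylic acid group (-C(=O)OH), but the carbonyl carbon has H0 and is bonded to O, not H1. No other fragment satisfies the full query, so there is no match.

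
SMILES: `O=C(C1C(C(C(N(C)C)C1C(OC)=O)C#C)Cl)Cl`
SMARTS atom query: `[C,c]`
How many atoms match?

12

The query [C,c] means: comma = OR; matches aliphatic or aromatic carbon — same as #6.
Check the 18 heavy atoms by environment: 12× C → match; 1× N → no; 3× O → no; 2× Cl → no.
That gives 12 matching atoms.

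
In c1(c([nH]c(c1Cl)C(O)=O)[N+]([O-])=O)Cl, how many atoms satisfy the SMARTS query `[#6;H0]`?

The query [#6;H0] means: any carbon with no attached hydrogen.
Check the 13 heavy atoms by environment: 1× n (aromatic, H1) → no; 4× c (aromatic, H0) → match; 1× C (H0) → match; 2× O (H0) → no; 1× O (H1) → no; 1× N (charge +1, H0) → no; 1× O (charge -1, H0) → no; 2× Cl (H0) → no.
Summing the matching environments: 4 + 1 = 5 matching atoms.

5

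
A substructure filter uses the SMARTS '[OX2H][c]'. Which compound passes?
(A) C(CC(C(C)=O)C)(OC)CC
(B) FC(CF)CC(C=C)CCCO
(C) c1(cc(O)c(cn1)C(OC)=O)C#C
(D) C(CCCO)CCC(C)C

C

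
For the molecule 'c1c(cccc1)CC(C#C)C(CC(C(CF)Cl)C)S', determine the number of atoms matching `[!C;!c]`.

Check the 19 heavy atoms by environment: 10× C → no; 1× Cl → match; 6× c (aromatic) → no; 1× S → match; 1× F → match.
Summing the matching environments: 1 + 1 + 1 = 3 matching atoms.

3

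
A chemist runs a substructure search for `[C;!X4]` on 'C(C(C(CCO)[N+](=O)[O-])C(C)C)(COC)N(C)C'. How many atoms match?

0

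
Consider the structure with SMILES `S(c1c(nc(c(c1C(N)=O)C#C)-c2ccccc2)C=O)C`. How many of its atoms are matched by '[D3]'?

7

Check the 21 heavy atoms by environment: 1× n (aromatic, D2) → no; 6× c (aromatic, D3) → match; 1× S (D2) → no; 2× C (D1) → no; 2× C (D2) → no; 2× O (D1) → no; 1× C (D3) → match; 1× N (D1) → no; 5× c (aromatic, D2) → no.
Summing the matching environments: 6 + 1 = 7 matching atoms.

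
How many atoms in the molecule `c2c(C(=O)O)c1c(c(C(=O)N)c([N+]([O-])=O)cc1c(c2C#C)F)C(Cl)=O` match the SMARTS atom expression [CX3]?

The query [CX3] means: C with X3: aliphatic carbon with exactly 3 total connections.
Check the 25 heavy atoms by environment: 10× c (aromatic, X3) → no; 3× C (X3) → match; 4× O (X1) → no; 1× Cl (X1) → no; 2× C (X2) → no; 1× N (X3) → no; 1× F (X1) → no; 1× N (charge +1, X3) → no; 1× O (charge -1, X1) → no; 1× O (X2) → no.
That gives 3 matching atoms.

3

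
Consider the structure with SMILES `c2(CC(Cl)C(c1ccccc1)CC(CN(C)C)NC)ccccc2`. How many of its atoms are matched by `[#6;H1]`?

13

Check the 24 heavy atoms by environment: 3× C (H2) → no; 3× C (H1) → match; 2× c (aromatic, H0) → no; 10× c (aromatic, H1) → match; 1× Cl (H0) → no; 1× N (H0) → no; 3× C (H3) → no; 1× N (H1) → no.
Summing the matching environments: 3 + 10 = 13 matching atoms.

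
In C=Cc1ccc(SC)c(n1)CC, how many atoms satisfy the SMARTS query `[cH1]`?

2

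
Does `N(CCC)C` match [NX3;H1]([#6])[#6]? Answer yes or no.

Yes

The pattern [NX3;H1]([#6])[#6] describes a trivalent nitrogen with one H, bonded to two carbons — a secondary amine.
The molecule carries an N-methylamino group (-NHCH3), whose atoms satisfy every constraint of the query, so the pattern matches.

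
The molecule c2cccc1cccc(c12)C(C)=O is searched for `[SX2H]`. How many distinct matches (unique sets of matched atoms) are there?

[SX2H] is the SMARTS for a thiol: an aliphatic sulfur with two connections, one being H.
No fragment in the molecule satisfies every constraint, giving 0 matches.

0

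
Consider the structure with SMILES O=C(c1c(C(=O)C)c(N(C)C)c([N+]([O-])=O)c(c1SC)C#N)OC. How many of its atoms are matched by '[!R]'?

17

The query [!R] means: !R matches any atom not in a ring.
Check the 23 heavy atoms by environment: 6× c (aromatic, in 6-ring) → no; 8× C (acyclic) → match; 4× O (acyclic) → match; 1× N (charge +1, acyclic) → match; 1× O (charge -1, acyclic) → match; 2× N (acyclic) → match; 1× S (acyclic) → match.
Summing the matching environments: 8 + 4 + 1 + 1 + 2 + 1 = 17 matching atoms.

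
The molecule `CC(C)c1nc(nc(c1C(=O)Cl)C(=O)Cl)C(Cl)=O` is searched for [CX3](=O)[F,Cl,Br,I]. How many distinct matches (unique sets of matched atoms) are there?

[CX3](=O)[F,Cl,Br,I] is the SMARTS for an acyl halide: a carbonyl carbon bonded to a halogen.
The molecule carries 3 separate instances of an acyl chloride (-C(=O)Cl) meeting every constraint; each maps to a distinct set of atoms, giving 3 matches.

3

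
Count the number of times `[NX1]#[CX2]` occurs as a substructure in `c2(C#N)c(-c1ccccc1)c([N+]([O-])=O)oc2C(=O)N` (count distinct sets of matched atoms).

1

[NX1]#[CX2] is the SMARTS for a nitrile: a nitrogen triple-bonded to a two-connected carbon.
Exactly one fragment in the molecule meets all constraints, giving 1 match.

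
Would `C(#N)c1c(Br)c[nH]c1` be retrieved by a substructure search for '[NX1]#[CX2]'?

The pattern [NX1]#[CX2] describes a nitrogen triple-bonded to a two-connected carbon — a nitrile.
The molecule carries a nitrile (-C#N), whose atoms satisfy every constraint of the query, so the pattern matches.

Yes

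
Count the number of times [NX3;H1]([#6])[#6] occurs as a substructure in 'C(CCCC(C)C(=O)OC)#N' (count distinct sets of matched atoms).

[NX3;H1]([#6])[#6] is the SMARTS for a secondary amine: a trivalent nitrogen with one H, bonded to two carbons.
No fragment in the molecule satisfies every constraint, giving 0 matches.

0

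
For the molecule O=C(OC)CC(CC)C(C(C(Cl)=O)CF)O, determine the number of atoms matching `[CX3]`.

2

Check the 16 heavy atoms by environment: 8× C (X4) → no; 2× C (X3) → match; 2× O (X1) → no; 1× Cl (X1) → no; 1× F (X1) → no; 2× O (X2) → no.
That gives 2 matching atoms.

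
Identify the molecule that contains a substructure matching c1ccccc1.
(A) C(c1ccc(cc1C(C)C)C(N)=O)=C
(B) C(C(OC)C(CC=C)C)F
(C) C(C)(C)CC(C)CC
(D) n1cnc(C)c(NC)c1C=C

A

c1ccccc1 describes six aromatic carbons in a ring (a benzene ring).
(A) contains the required atom environment, so the pattern matches.
(B) has a methyl group (-CH3) but no six-membered all-carbon aromatic ring is present.
(C) has a methyl group (-CH3) but no six-membered all-carbon aromatic ring is present.
(D) has a methyl group (-CH3) but no six-membered all-carbon aromatic ring is present.
So the answer is (A).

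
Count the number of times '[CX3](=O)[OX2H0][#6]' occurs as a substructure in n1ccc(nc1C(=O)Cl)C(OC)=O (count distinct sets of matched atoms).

1

[CX3](=O)[OX2H0][#6] is the SMARTS for an ester: a carbonyl carbon bonded to an oxygen that is itself bonded to carbon (no H on that O).
Exactly one fragment in the molecule meets all constraints, giving 1 match.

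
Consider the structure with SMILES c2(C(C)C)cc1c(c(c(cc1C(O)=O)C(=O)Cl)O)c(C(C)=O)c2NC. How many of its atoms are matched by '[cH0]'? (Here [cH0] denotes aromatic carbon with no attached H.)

The query [cH0] means: aromatic carbon with no attached hydrogen (substituted or ring-fusion).
Check the 25 heavy atoms by environment: 8× c (aromatic, H0) → match; 2× c (aromatic, H1) → no; 2× O (H1) → no; 3× C (H0) → no; 3× O (H0) → no; 4× C (H3) → no; 1× N (H1) → no; 1× C (H1) → no; 1× Cl (H0) → no.
That gives 8 matching atoms.

8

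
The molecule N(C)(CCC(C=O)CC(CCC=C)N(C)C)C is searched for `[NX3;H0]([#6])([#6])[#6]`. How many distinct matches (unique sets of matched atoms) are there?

2

[NX3;H0]([#6])([#6])[#6] is the SMARTS for a tertiary amine: a trivalent nitrogen with no H, bonded to three carbons.
The molecule carries 2 separate instances of a dimethylamino group (-N(CH3)2) meeting every constraint; each maps to a distinct set of atoms, giving 2 matches.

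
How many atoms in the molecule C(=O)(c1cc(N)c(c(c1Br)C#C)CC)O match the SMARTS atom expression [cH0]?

The query [cH0] means: aromatic carbon with no attached hydrogen (substituted or ring-fusion).
Check the 15 heavy atoms by environment: 5× c (aromatic, H0) → match; 1× c (aromatic, H1) → no; 1× N (H2) → no; 2× C (H0) → no; 1× C (H1) → no; 1× Br (H0) → no; 1× O (H0) → no; 1× O (H1) → no; 1× C (H2) → no; 1× C (H3) → no.
That gives 5 matching atoms.

5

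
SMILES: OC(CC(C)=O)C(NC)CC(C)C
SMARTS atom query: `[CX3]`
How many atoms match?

Check the 13 heavy atoms by environment: 9× C (X4) → no; 1× N (X3) → no; 1× C (X3) → match; 1× O (X1) → no; 1× O (X2) → no.
That gives 1 matching atom.

1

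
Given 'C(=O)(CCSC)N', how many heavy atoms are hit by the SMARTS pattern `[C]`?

4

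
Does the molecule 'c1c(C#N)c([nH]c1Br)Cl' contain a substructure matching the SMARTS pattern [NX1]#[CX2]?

The pattern [NX1]#[CX2] describes a nitrogen triple-bonded to a two-connected carbon — a nitrile.
The molecule carries a nitrile (-C#N), whose atoms satisfy every constraint of the query, so the pattern matches.

Yes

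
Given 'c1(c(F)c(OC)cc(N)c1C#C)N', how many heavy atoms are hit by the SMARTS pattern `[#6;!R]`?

3

The query [#6;!R] means: carbon not in any ring.
Check the 13 heavy atoms by environment: 6× c (aromatic, in 6-ring) → no; 2× N (acyclic) → no; 3× C (acyclic) → match; 1× F (acyclic) → no; 1× O (acyclic) → no.
That gives 3 matching atoms.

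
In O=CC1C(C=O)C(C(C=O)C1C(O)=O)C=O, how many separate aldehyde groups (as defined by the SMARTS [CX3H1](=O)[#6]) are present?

4

[CX3H1](=O)[#6] is the SMARTS for an aldehyde: an sp2 carbon with one H, double-bonded to O and single-bonded to carbon.
The molecule carries 4 separate instances of an aldehyde (-CHO) meeting every constraint; each maps to a distinct set of atoms, giving 4 matches.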